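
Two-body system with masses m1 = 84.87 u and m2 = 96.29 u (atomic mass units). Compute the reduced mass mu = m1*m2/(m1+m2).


mu = m1 * m2 / (m1 + m2)
= 84.87 * 96.29 / (84.87 + 96.29)
= 8172.1323 / 181.16
= 45.11 u

45.11


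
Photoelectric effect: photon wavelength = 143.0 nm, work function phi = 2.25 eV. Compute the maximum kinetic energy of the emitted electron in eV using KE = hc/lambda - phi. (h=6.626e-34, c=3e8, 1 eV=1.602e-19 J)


E_photon = hc / lambda
= (6.626e-34)(3e8) / (143.0e-9)
= 1.3901e-18 J
= 8.6771 eV
KE = E_photon - phi
= 8.6771 - 2.25
= 6.4271 eV

6.4271


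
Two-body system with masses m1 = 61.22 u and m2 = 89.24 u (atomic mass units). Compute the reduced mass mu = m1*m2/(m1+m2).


mu = m1 * m2 / (m1 + m2)
= 61.22 * 89.24 / (61.22 + 89.24)
= 5463.2728 / 150.46
= 36.3105 u

36.3105


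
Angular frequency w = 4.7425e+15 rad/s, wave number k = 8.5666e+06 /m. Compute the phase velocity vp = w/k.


vp = w / k
= 4.7425e+15 / 8.5666e+06
= 5.5360e+08 m/s

5.5360e+08


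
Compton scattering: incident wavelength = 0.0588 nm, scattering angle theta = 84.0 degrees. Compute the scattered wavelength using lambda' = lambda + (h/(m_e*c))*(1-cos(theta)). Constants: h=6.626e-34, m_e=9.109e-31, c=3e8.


Compton wavelength: h/(m_e*c) = 2.4247e-12 m
d_lambda = 2.4247e-12 * (1 - cos(84.0 deg))
= 2.4247e-12 * 0.895472
= 2.1713e-12 m = 0.002171 nm
lambda' = 0.0588 + 0.002171
= 0.060971 nm

0.060971


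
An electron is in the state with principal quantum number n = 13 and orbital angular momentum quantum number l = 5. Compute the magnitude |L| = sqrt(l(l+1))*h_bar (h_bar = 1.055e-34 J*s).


L = sqrt(l*(l+1)) * h_bar
= sqrt(5 * 6) * 1.055e-34
= sqrt(30) * 1.055e-34
= 5.4772 * 1.055e-34
= 5.7785e-34 J*s

5.7785e-34


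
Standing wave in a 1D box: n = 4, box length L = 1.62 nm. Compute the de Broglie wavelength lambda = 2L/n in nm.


lambda = 2L / n
= 2 * 1.62 / 4
= 3.24 / 4
= 0.81 nm

0.81


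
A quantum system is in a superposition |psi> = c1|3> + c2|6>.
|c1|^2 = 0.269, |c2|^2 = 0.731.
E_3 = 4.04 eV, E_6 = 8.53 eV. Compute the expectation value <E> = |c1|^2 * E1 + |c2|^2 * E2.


<E> = |c1|^2 * E1 + |c2|^2 * E2
= 0.269 * 4.04 + 0.731 * 8.53
= 1.0868 + 6.2354
= 7.3222 eV

7.3222


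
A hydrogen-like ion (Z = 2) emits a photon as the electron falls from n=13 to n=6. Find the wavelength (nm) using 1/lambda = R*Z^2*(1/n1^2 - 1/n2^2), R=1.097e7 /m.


1/lambda = R * Z^2 * (1/n1^2 - 1/n2^2)
= 1.097e7 * 2^2 * (1/6^2 - 1/13^2)
= 1.097e7 * 4 * (0.027778 - 0.005917)
= 9.5924e+05 /m
lambda = 1 / 9.5924e+05
= 1042.4877 nm

1042.4877


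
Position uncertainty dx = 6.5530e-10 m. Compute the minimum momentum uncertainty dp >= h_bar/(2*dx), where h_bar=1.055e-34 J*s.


dp = h_bar / (2 * dx)
= 1.055e-34 / (2 * 6.5530e-10)
= 1.055e-34 / 1.3106e-09
= 8.0497e-26 kg*m/s

8.0497e-26


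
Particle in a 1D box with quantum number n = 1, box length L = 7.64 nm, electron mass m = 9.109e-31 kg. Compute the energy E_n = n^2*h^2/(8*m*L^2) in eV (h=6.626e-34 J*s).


E = n^2 * h^2 / (8 * m * L^2)
= 1^2 * (6.626e-34)^2 / (8 * 9.109e-31 * (7.64e-9)^2)
= 1 * 4.3904e-67 / (8 * 9.109e-31 * 5.8370e-17)
= 1.0322e-21 J
= 0.0064 eV

0.0064


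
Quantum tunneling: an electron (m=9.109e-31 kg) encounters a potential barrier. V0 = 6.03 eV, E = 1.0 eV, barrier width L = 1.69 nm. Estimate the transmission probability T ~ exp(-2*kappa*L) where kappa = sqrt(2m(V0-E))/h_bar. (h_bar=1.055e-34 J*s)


V0 - E = 5.03 eV = 8.0581e-19 J
kappa = sqrt(2 * m * (V0-E)) / h_bar
= sqrt(2 * 9.109e-31 * 8.0581e-19) / 1.055e-34
= 1.1485e+10 /m
2*kappa*L = 2 * 1.1485e+10 * 1.69e-9
= 38.8177
T = exp(-38.8177) = 1.385752e-17

1.385752e-17


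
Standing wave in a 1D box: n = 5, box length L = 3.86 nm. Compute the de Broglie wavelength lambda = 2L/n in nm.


lambda = 2L / n
= 2 * 3.86 / 5
= 7.72 / 5
= 1.544 nm

1.544


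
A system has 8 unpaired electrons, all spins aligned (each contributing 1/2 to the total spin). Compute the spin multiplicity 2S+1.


Total spin S = N * (1/2) = 8 * 0.5 = 4.0
Spin multiplicity = 2S + 1
= 2 * 4.0 + 1
= 9

9


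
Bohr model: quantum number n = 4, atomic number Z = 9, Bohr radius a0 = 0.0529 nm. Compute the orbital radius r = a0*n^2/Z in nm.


r = a0 * n^2 / Z
= 0.0529 * 4^2 / 9
= 0.0529 * 16 / 9
= 0.094 nm

0.094


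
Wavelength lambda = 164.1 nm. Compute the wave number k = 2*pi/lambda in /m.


k = 2 * pi / lambda
= 6.2832 / (164.1e-9)
= 6.2832 / 1.6410e-07
= 3.8289e+07 /m

3.8289e+07


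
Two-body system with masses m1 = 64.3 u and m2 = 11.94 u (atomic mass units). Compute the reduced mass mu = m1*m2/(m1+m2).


mu = m1 * m2 / (m1 + m2)
= 64.3 * 11.94 / (64.3 + 11.94)
= 767.742 / 76.24
= 10.0701 u

10.0701


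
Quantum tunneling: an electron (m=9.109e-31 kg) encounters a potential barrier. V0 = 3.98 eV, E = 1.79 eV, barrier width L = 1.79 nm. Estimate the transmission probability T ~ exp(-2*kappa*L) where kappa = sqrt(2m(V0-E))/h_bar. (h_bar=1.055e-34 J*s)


V0 - E = 2.19 eV = 3.5084e-19 J
kappa = sqrt(2 * m * (V0-E)) / h_bar
= sqrt(2 * 9.109e-31 * 3.5084e-19) / 1.055e-34
= 7.5779e+09 /m
2*kappa*L = 2 * 7.5779e+09 * 1.79e-9
= 27.129
T = exp(-27.129) = 1.652011e-12

1.652011e-12


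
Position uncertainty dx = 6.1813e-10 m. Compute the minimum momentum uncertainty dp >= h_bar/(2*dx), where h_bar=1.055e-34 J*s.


dp = h_bar / (2 * dx)
= 1.055e-34 / (2 * 6.1813e-10)
= 1.055e-34 / 1.2363e-09
= 8.5338e-26 kg*m/s

8.5338e-26


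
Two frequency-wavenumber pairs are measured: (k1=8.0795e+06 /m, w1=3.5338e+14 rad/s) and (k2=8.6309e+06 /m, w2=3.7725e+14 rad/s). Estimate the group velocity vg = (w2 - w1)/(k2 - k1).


vg = (w2 - w1) / (k2 - k1)
= (3.7725e+14 - 3.5338e+14) / (8.6309e+06 - 8.0795e+06)
= 2.3870e+13 / 5.5140e+05
= 4.3290e+07 m/s

4.3290e+07


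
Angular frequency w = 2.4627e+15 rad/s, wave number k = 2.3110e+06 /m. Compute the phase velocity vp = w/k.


vp = w / k
= 2.4627e+15 / 2.3110e+06
= 1.0656e+09 m/s

1.0656e+09


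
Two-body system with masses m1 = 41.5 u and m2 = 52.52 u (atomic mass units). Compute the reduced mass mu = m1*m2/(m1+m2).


mu = m1 * m2 / (m1 + m2)
= 41.5 * 52.52 / (41.5 + 52.52)
= 2179.58 / 94.02
= 23.1821 u

23.1821


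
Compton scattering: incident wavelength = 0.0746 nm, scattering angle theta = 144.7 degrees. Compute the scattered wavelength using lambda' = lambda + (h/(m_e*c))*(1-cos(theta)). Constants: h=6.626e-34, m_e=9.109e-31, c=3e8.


Compton wavelength: h/(m_e*c) = 2.4247e-12 m
d_lambda = 2.4247e-12 * (1 - cos(144.7 deg))
= 2.4247e-12 * 1.816138
= 4.4036e-12 m = 0.004404 nm
lambda' = 0.0746 + 0.004404
= 0.079004 nm

0.079004


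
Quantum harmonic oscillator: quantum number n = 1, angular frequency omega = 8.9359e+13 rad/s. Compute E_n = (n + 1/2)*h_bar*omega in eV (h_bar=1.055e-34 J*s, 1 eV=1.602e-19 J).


E = (n + 1/2) * h_bar * omega
= (1 + 0.5) * 1.055e-34 * 8.9359e+13
= 1.5 * 9.4274e-21
= 1.4141e-20 J
= 0.0883 eV

0.0883


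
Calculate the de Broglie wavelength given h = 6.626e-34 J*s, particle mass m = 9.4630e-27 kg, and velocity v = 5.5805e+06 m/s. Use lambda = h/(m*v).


lambda = h / (m * v)
= 6.626e-34 / (9.4630e-27 * 5.5805e+06)
= 6.626e-34 / 5.2808e-20
= 1.2547e-14 m

1.2547e-14


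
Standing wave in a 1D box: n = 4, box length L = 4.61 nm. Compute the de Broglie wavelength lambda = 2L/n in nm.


lambda = 2L / n
= 2 * 4.61 / 4
= 9.22 / 4
= 2.305 nm

2.305


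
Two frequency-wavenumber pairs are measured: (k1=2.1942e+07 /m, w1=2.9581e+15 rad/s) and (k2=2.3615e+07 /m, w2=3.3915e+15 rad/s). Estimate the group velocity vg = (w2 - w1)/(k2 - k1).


vg = (w2 - w1) / (k2 - k1)
= (3.3915e+15 - 2.9581e+15) / (2.3615e+07 - 2.1942e+07)
= 4.3340e+14 / 1.6730e+06
= 2.5906e+08 m/s

2.5906e+08


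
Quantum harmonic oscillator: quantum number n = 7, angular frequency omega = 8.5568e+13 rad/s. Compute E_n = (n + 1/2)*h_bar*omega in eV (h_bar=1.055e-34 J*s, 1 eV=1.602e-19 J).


E = (n + 1/2) * h_bar * omega
= (7 + 0.5) * 1.055e-34 * 8.5568e+13
= 7.5 * 9.0274e-21
= 6.7706e-20 J
= 0.4226 eV

0.4226


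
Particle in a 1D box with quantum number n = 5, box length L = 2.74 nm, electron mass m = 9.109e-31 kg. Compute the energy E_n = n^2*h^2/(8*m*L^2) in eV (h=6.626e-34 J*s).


E = n^2 * h^2 / (8 * m * L^2)
= 5^2 * (6.626e-34)^2 / (8 * 9.109e-31 * (2.74e-9)^2)
= 25 * 4.3904e-67 / (8 * 9.109e-31 * 7.5076e-18)
= 2.0062e-19 J
= 1.2523 eV

1.2523


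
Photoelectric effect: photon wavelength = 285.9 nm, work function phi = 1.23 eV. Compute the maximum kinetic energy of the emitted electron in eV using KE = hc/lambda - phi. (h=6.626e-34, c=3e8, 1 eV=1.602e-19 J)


E_photon = hc / lambda
= (6.626e-34)(3e8) / (285.9e-9)
= 6.9528e-19 J
= 4.3401 eV
KE = E_photon - phi
= 4.3401 - 1.23
= 3.1101 eV

3.1101


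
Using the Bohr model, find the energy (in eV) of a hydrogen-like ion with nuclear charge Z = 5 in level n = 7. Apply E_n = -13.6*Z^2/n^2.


E_n = -13.6 * Z^2 / n^2
= -13.6 * 5^2 / 7^2
= -13.6 * 25 / 49
= -6.9388 eV

-6.9388


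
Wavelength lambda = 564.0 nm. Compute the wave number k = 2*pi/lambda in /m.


k = 2 * pi / lambda
= 6.2832 / (564.0e-9)
= 6.2832 / 5.6400e-07
= 1.1140e+07 /m

1.1140e+07


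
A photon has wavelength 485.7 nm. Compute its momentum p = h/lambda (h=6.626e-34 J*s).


p = h / lambda
= 6.626e-34 / (485.7e-9)
= 6.626e-34 / 4.8570e-07
= 1.3642e-27 kg*m/s

1.3642e-27


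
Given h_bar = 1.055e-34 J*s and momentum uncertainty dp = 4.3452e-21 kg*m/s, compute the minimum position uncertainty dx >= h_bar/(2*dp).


dx = h_bar / (2 * dp)
= 1.055e-34 / (2 * 4.3452e-21)
= 1.055e-34 / 8.6904e-21
= 1.2140e-14 m

1.2140e-14


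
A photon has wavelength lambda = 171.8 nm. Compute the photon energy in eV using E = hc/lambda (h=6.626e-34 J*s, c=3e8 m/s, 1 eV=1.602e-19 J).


E = hc / lambda
= (6.626e-34)(3e8) / (171.8e-9)
= 1.9878e-25 / 1.7180e-07
= 1.1570e-18 J
Converting to eV: 1.1570e-18 / 1.602e-19
= 7.2225 eV

7.2225


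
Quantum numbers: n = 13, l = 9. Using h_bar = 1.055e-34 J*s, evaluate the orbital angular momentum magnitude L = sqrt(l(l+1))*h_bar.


L = sqrt(l*(l+1)) * h_bar
= sqrt(9 * 10) * 1.055e-34
= sqrt(90) * 1.055e-34
= 9.4868 * 1.055e-34
= 1.0009e-33 J*s

1.0009e-33


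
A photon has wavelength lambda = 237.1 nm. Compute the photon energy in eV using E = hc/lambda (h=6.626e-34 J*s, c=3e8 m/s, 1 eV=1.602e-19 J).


E = hc / lambda
= (6.626e-34)(3e8) / (237.1e-9)
= 1.9878e-25 / 2.3710e-07
= 8.3838e-19 J
Converting to eV: 8.3838e-19 / 1.602e-19
= 5.2333 eV

5.2333


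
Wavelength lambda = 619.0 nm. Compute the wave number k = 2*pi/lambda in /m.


k = 2 * pi / lambda
= 6.2832 / (619.0e-9)
= 6.2832 / 6.1900e-07
= 1.0151e+07 /m

1.0151e+07


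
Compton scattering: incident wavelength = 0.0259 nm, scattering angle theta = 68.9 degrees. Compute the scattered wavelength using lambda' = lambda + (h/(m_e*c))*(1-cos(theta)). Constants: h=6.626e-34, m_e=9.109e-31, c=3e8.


Compton wavelength: h/(m_e*c) = 2.4247e-12 m
d_lambda = 2.4247e-12 * (1 - cos(68.9 deg))
= 2.4247e-12 * 0.640003
= 1.5518e-12 m = 0.001552 nm
lambda' = 0.0259 + 0.001552
= 0.027452 nm

0.027452


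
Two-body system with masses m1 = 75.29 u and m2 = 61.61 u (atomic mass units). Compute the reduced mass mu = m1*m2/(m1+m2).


mu = m1 * m2 / (m1 + m2)
= 75.29 * 61.61 / (75.29 + 61.61)
= 4638.6169 / 136.9
= 33.8832 u

33.8832


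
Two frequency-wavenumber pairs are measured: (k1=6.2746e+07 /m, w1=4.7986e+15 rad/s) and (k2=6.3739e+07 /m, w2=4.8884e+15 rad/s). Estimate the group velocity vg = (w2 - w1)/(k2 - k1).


vg = (w2 - w1) / (k2 - k1)
= (4.8884e+15 - 4.7986e+15) / (6.3739e+07 - 6.2746e+07)
= 8.9800e+13 / 9.9300e+05
= 9.0433e+07 m/s

9.0433e+07


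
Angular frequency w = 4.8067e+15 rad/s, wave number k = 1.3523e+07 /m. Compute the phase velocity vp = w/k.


vp = w / k
= 4.8067e+15 / 1.3523e+07
= 3.5545e+08 m/s

3.5545e+08


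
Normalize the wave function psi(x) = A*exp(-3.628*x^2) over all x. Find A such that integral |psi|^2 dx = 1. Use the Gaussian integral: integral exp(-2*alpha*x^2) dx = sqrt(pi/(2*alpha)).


integral |psi|^2 dx = A^2 * sqrt(pi/(2*alpha)) = 1
A^2 = sqrt(2*alpha/pi)
= sqrt(2 * 3.628 / pi)
= 1.519755
A = sqrt(1.519755)
= 1.2328

1.2328


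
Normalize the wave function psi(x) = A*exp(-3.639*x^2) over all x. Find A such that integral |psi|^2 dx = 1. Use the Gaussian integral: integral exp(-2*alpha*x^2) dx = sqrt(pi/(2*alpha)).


integral |psi|^2 dx = A^2 * sqrt(pi/(2*alpha)) = 1
A^2 = sqrt(2*alpha/pi)
= sqrt(2 * 3.639 / pi)
= 1.522058
A = sqrt(1.522058)
= 1.2337

1.2337


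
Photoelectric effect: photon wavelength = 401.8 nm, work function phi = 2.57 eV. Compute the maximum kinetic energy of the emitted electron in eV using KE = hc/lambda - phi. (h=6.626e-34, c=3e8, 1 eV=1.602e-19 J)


E_photon = hc / lambda
= (6.626e-34)(3e8) / (401.8e-9)
= 4.9472e-19 J
= 3.0882 eV
KE = E_photon - phi
= 3.0882 - 2.57
= 0.5182 eV

0.5182


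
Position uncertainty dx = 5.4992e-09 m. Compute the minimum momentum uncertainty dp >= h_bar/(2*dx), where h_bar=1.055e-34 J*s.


dp = h_bar / (2 * dx)
= 1.055e-34 / (2 * 5.4992e-09)
= 1.055e-34 / 1.0998e-08
= 9.5923e-27 kg*m/s

9.5923e-27


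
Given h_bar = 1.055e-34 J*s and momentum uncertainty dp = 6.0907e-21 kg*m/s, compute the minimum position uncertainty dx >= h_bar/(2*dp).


dx = h_bar / (2 * dp)
= 1.055e-34 / (2 * 6.0907e-21)
= 1.055e-34 / 1.2181e-20
= 8.6607e-15 m

8.6607e-15


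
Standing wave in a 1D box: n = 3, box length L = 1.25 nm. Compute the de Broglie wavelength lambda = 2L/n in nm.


lambda = 2L / n
= 2 * 1.25 / 3
= 2.5 / 3
= 0.8333 nm

0.8333


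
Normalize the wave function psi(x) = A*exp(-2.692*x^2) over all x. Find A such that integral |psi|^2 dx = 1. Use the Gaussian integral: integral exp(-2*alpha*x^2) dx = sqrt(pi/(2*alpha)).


integral |psi|^2 dx = A^2 * sqrt(pi/(2*alpha)) = 1
A^2 = sqrt(2*alpha/pi)
= sqrt(2 * 2.692 / pi)
= 1.309114
A = sqrt(1.309114)
= 1.1442

1.1442


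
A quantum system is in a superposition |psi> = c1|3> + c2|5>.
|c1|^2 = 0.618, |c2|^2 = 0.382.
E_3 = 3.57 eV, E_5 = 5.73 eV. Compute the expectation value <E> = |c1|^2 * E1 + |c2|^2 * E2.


<E> = |c1|^2 * E1 + |c2|^2 * E2
= 0.618 * 3.57 + 0.382 * 5.73
= 2.2063 + 2.1889
= 4.3951 eV

4.3951


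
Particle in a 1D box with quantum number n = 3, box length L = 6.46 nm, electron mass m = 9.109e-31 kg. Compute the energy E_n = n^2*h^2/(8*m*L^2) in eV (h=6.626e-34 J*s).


E = n^2 * h^2 / (8 * m * L^2)
= 3^2 * (6.626e-34)^2 / (8 * 9.109e-31 * (6.46e-9)^2)
= 9 * 4.3904e-67 / (8 * 9.109e-31 * 4.1732e-17)
= 1.2993e-20 J
= 0.0811 eV

0.0811


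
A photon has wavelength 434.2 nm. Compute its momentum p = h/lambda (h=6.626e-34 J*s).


p = h / lambda
= 6.626e-34 / (434.2e-9)
= 6.626e-34 / 4.3420e-07
= 1.5260e-27 kg*m/s

1.5260e-27


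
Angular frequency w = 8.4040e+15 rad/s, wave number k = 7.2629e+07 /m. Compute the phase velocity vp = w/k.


vp = w / k
= 8.4040e+15 / 7.2629e+07
= 1.1571e+08 m/s

1.1571e+08


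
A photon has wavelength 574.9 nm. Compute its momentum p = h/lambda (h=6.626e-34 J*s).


p = h / lambda
= 6.626e-34 / (574.9e-9)
= 6.626e-34 / 5.7490e-07
= 1.1525e-27 kg*m/s

1.1525e-27


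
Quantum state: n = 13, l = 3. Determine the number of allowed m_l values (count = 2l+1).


m_l ranges from -l to +l in integer steps
So m_l goes from -3 to +3
Count = 2l + 1 = 2*3 + 1
= 7

7


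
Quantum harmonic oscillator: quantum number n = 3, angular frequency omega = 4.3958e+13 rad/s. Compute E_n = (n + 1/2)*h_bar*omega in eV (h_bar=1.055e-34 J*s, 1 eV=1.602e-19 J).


E = (n + 1/2) * h_bar * omega
= (3 + 0.5) * 1.055e-34 * 4.3958e+13
= 3.5 * 4.6376e-21
= 1.6231e-20 J
= 0.1013 eV

0.1013


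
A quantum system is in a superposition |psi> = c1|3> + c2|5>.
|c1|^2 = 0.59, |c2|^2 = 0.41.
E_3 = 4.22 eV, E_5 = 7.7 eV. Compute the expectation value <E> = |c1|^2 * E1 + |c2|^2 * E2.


<E> = |c1|^2 * E1 + |c2|^2 * E2
= 0.59 * 4.22 + 0.41 * 7.7
= 2.4898 + 3.157
= 5.6468 eV

5.6468


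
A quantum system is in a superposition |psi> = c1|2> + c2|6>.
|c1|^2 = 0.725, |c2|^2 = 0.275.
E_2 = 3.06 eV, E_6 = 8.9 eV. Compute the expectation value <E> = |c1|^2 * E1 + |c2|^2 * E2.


<E> = |c1|^2 * E1 + |c2|^2 * E2
= 0.725 * 3.06 + 0.275 * 8.9
= 2.2185 + 2.4475
= 4.666 eV

4.666


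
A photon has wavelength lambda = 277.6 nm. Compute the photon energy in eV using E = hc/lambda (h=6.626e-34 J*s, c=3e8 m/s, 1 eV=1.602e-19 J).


E = hc / lambda
= (6.626e-34)(3e8) / (277.6e-9)
= 1.9878e-25 / 2.7760e-07
= 7.1607e-19 J
Converting to eV: 7.1607e-19 / 1.602e-19
= 4.4698 eV

4.4698


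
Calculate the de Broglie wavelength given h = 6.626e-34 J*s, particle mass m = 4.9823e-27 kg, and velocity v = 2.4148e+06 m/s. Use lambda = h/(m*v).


lambda = h / (m * v)
= 6.626e-34 / (4.9823e-27 * 2.4148e+06)
= 6.626e-34 / 1.2031e-20
= 5.5073e-14 m

5.5073e-14


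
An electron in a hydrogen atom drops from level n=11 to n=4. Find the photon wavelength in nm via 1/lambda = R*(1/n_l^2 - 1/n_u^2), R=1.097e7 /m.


1/lambda = R * (1/n_l^2 - 1/n_u^2)
= 1.097e7 * (1/4^2 - 1/11^2)
= 1.097e7 * (0.0625 - 0.008264)
= 1.097e7 * 0.054236
= 5.9496e+05 /m
lambda = 1 / 5.9496e+05 = 1680.7744 nm

1680.7744


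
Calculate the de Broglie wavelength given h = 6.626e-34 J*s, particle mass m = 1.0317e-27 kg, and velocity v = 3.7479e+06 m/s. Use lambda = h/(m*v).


lambda = h / (m * v)
= 6.626e-34 / (1.0317e-27 * 3.7479e+06)
= 6.626e-34 / 3.8667e-21
= 1.7136e-13 m

1.7136e-13


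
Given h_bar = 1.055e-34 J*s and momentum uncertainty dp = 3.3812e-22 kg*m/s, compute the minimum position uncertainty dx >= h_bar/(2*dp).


dx = h_bar / (2 * dp)
= 1.055e-34 / (2 * 3.3812e-22)
= 1.055e-34 / 6.7624e-22
= 1.5601e-13 m

1.5601e-13


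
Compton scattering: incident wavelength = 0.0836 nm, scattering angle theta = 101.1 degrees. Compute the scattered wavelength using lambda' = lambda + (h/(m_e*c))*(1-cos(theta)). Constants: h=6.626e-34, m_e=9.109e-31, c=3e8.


Compton wavelength: h/(m_e*c) = 2.4247e-12 m
d_lambda = 2.4247e-12 * (1 - cos(101.1 deg))
= 2.4247e-12 * 1.192522
= 2.8915e-12 m = 0.002892 nm
lambda' = 0.0836 + 0.002892
= 0.086492 nm

0.086492


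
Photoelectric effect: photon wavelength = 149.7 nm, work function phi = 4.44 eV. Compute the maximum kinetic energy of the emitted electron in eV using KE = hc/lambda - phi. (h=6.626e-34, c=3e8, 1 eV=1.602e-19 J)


E_photon = hc / lambda
= (6.626e-34)(3e8) / (149.7e-9)
= 1.3279e-18 J
= 8.2887 eV
KE = E_photon - phi
= 8.2887 - 4.44
= 3.8487 eV

3.8487


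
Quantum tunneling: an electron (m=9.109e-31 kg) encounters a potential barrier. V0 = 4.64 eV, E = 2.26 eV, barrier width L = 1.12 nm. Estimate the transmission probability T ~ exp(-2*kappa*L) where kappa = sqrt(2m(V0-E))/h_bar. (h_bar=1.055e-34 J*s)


V0 - E = 2.38 eV = 3.8128e-19 J
kappa = sqrt(2 * m * (V0-E)) / h_bar
= sqrt(2 * 9.109e-31 * 3.8128e-19) / 1.055e-34
= 7.8998e+09 /m
2*kappa*L = 2 * 7.8998e+09 * 1.12e-9
= 17.6956
T = exp(-17.6956) = 2.064868e-08

2.064868e-08


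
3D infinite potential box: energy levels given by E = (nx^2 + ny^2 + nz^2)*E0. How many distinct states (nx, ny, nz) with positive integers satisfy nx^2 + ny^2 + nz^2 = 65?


Enumerate all (nx, ny, nz) with nx^2 + ny^2 + nz^2 = 65:
(2,5,6)
(2,6,5)
(5,2,6)
(5,6,2)
(6,2,5)
(6,5,2)
Total degeneracy = 6

6


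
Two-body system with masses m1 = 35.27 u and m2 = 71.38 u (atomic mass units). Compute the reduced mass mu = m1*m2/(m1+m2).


mu = m1 * m2 / (m1 + m2)
= 35.27 * 71.38 / (35.27 + 71.38)
= 2517.5726 / 106.65
= 23.6059 u

23.6059


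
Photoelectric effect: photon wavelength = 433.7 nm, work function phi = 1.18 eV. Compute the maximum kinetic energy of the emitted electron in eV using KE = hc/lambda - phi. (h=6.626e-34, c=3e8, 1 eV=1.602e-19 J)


E_photon = hc / lambda
= (6.626e-34)(3e8) / (433.7e-9)
= 4.5834e-19 J
= 2.861 eV
KE = E_photon - phi
= 2.861 - 1.18
= 1.681 eV

1.681


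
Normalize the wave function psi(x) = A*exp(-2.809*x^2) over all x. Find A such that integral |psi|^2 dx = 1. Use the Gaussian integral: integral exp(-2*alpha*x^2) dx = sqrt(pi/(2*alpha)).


integral |psi|^2 dx = A^2 * sqrt(pi/(2*alpha)) = 1
A^2 = sqrt(2*alpha/pi)
= sqrt(2 * 2.809 / pi)
= 1.33726
A = sqrt(1.33726)
= 1.1564

1.1564


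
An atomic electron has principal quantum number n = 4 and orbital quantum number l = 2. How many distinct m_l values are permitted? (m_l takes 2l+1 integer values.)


m_l ranges from -l to +l in integer steps
So m_l goes from -2 to +2
Count = 2l + 1 = 2*2 + 1
= 5

5


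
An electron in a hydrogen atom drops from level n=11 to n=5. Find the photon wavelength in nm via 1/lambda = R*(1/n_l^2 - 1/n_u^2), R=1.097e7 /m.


1/lambda = R * (1/n_l^2 - 1/n_u^2)
= 1.097e7 * (1/5^2 - 1/11^2)
= 1.097e7 * (0.04 - 0.008264)
= 1.097e7 * 0.031736
= 3.4814e+05 /m
lambda = 1 / 3.4814e+05 = 2872.4172 nm

2872.4172


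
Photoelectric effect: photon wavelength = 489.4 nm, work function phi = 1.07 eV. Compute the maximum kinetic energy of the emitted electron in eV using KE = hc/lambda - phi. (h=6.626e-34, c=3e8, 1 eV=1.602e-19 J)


E_photon = hc / lambda
= (6.626e-34)(3e8) / (489.4e-9)
= 4.0617e-19 J
= 2.5354 eV
KE = E_photon - phi
= 2.5354 - 1.07
= 1.4654 eV

1.4654


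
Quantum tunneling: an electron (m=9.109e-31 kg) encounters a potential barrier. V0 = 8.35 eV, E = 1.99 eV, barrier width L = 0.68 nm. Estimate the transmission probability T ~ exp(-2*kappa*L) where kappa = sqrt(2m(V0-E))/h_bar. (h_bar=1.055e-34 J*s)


V0 - E = 6.36 eV = 1.0189e-18 J
kappa = sqrt(2 * m * (V0-E)) / h_bar
= sqrt(2 * 9.109e-31 * 1.0189e-18) / 1.055e-34
= 1.2914e+10 /m
2*kappa*L = 2 * 1.2914e+10 * 0.68e-9
= 17.5629
T = exp(-17.5629) = 2.357886e-08

2.357886e-08


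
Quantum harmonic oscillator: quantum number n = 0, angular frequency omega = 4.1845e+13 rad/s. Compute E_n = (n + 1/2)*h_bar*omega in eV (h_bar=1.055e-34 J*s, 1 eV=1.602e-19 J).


E = (n + 1/2) * h_bar * omega
= (0 + 0.5) * 1.055e-34 * 4.1845e+13
= 0.5 * 4.4146e-21
= 2.2073e-21 J
= 0.0138 eV

0.0138


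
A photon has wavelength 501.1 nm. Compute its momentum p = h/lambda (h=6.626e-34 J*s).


p = h / lambda
= 6.626e-34 / (501.1e-9)
= 6.626e-34 / 5.0110e-07
= 1.3223e-27 kg*m/s

1.3223e-27


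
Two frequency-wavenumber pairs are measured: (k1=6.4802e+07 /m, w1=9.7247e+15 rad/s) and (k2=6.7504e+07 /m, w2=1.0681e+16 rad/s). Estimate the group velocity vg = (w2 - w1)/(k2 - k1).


vg = (w2 - w1) / (k2 - k1)
= (1.0681e+16 - 9.7247e+15) / (6.7504e+07 - 6.4802e+07)
= 9.5630e+14 / 2.7020e+06
= 3.5392e+08 m/s

3.5392e+08


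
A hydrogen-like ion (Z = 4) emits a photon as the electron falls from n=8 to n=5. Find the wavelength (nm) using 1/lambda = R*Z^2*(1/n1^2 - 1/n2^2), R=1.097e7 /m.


1/lambda = R * Z^2 * (1/n1^2 - 1/n2^2)
= 1.097e7 * 4^2 * (1/5^2 - 1/8^2)
= 1.097e7 * 16 * (0.04 - 0.015625)
= 4.2783e+06 /m
lambda = 1 / 4.2783e+06
= 233.7377 nm

233.7377


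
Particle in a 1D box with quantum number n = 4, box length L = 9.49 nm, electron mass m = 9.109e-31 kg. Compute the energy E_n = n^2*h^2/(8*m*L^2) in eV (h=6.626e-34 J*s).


E = n^2 * h^2 / (8 * m * L^2)
= 4^2 * (6.626e-34)^2 / (8 * 9.109e-31 * (9.49e-9)^2)
= 16 * 4.3904e-67 / (8 * 9.109e-31 * 9.0060e-17)
= 1.0704e-20 J
= 0.0668 eV

0.0668


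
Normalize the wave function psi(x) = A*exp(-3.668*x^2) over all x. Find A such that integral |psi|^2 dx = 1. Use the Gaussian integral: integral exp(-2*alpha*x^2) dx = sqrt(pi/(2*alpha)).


integral |psi|^2 dx = A^2 * sqrt(pi/(2*alpha)) = 1
A^2 = sqrt(2*alpha/pi)
= sqrt(2 * 3.668 / pi)
= 1.52811
A = sqrt(1.52811)
= 1.2362

1.2362


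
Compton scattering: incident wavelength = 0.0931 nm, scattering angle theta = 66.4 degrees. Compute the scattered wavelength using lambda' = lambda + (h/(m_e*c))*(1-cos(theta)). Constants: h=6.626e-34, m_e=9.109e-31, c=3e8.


Compton wavelength: h/(m_e*c) = 2.4247e-12 m
d_lambda = 2.4247e-12 * (1 - cos(66.4 deg))
= 2.4247e-12 * 0.599651
= 1.4540e-12 m = 0.001454 nm
lambda' = 0.0931 + 0.001454
= 0.094554 nm

0.094554


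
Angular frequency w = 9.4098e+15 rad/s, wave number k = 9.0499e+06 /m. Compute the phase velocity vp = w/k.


vp = w / k
= 9.4098e+15 / 9.0499e+06
= 1.0398e+09 m/s

1.0398e+09


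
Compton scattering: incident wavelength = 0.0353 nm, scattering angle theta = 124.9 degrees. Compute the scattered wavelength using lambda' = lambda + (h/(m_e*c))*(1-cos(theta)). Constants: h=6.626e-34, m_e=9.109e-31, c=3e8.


Compton wavelength: h/(m_e*c) = 2.4247e-12 m
d_lambda = 2.4247e-12 * (1 - cos(124.9 deg))
= 2.4247e-12 * 1.572146
= 3.8120e-12 m = 0.003812 nm
lambda' = 0.0353 + 0.003812
= 0.039112 nm

0.039112


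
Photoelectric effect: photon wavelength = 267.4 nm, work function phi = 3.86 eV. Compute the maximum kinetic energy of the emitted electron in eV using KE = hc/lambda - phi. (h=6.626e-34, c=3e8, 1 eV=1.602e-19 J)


E_photon = hc / lambda
= (6.626e-34)(3e8) / (267.4e-9)
= 7.4338e-19 J
= 4.6403 eV
KE = E_photon - phi
= 4.6403 - 3.86
= 0.7803 eV

0.7803


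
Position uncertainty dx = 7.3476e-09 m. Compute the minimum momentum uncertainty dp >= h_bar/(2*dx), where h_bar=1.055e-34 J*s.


dp = h_bar / (2 * dx)
= 1.055e-34 / (2 * 7.3476e-09)
= 1.055e-34 / 1.4695e-08
= 7.1792e-27 kg*m/s

7.1792e-27


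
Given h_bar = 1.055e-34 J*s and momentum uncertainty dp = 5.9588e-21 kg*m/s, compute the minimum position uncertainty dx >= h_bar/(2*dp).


dx = h_bar / (2 * dp)
= 1.055e-34 / (2 * 5.9588e-21)
= 1.055e-34 / 1.1918e-20
= 8.8525e-15 m

8.8525e-15


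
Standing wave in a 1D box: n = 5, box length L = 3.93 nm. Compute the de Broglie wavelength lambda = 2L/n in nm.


lambda = 2L / n
= 2 * 3.93 / 5
= 7.86 / 5
= 1.572 nm

1.572


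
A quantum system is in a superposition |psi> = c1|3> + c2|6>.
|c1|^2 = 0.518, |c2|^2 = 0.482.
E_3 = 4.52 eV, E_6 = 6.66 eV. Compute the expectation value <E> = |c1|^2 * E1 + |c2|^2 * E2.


<E> = |c1|^2 * E1 + |c2|^2 * E2
= 0.518 * 4.52 + 0.482 * 6.66
= 2.3414 + 3.2101
= 5.5515 eV

5.5515


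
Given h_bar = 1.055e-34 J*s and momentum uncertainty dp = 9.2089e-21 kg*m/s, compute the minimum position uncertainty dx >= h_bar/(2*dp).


dx = h_bar / (2 * dp)
= 1.055e-34 / (2 * 9.2089e-21)
= 1.055e-34 / 1.8418e-20
= 5.7282e-15 m

5.7282e-15


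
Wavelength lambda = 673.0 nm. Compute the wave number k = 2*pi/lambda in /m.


k = 2 * pi / lambda
= 6.2832 / (673.0e-9)
= 6.2832 / 6.7300e-07
= 9.3361e+06 /m

9.3361e+06


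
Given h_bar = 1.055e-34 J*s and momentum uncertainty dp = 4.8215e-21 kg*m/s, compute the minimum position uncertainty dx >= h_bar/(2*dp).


dx = h_bar / (2 * dp)
= 1.055e-34 / (2 * 4.8215e-21)
= 1.055e-34 / 9.6430e-21
= 1.0941e-14 m

1.0941e-14


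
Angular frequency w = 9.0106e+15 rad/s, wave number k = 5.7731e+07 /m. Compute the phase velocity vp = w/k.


vp = w / k
= 9.0106e+15 / 5.7731e+07
= 1.5608e+08 m/s

1.5608e+08


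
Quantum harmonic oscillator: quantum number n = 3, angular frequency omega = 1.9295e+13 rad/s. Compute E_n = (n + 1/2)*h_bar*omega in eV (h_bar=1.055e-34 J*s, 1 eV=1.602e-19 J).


E = (n + 1/2) * h_bar * omega
= (3 + 0.5) * 1.055e-34 * 1.9295e+13
= 3.5 * 2.0356e-21
= 7.1247e-21 J
= 0.0445 eV

0.0445


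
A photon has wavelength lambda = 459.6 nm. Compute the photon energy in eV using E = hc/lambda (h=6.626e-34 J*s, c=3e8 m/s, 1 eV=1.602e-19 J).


E = hc / lambda
= (6.626e-34)(3e8) / (459.6e-9)
= 1.9878e-25 / 4.5960e-07
= 4.3251e-19 J
Converting to eV: 4.3251e-19 / 1.602e-19
= 2.6998 eV

2.6998


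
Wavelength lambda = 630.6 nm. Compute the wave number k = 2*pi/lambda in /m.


k = 2 * pi / lambda
= 6.2832 / (630.6e-9)
= 6.2832 / 6.3060e-07
= 9.9638e+06 /m

9.9638e+06


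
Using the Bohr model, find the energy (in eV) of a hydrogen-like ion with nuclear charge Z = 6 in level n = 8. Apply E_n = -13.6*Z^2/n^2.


E_n = -13.6 * Z^2 / n^2
= -13.6 * 6^2 / 8^2
= -13.6 * 36 / 64
= -7.65 eV

-7.65


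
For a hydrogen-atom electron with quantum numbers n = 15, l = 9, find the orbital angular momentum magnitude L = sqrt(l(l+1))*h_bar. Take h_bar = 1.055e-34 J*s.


L = sqrt(l*(l+1)) * h_bar
= sqrt(9 * 10) * 1.055e-34
= sqrt(90) * 1.055e-34
= 9.4868 * 1.055e-34
= 1.0009e-33 J*s

1.0009e-33


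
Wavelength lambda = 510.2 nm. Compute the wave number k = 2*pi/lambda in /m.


k = 2 * pi / lambda
= 6.2832 / (510.2e-9)
= 6.2832 / 5.1020e-07
= 1.2315e+07 /m

1.2315e+07


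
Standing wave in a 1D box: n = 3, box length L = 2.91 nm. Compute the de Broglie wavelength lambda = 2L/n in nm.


lambda = 2L / n
= 2 * 2.91 / 3
= 5.82 / 3
= 1.94 nm

1.94


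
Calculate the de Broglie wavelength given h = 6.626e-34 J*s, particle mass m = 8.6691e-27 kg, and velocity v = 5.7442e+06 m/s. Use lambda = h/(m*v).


lambda = h / (m * v)
= 6.626e-34 / (8.6691e-27 * 5.7442e+06)
= 6.626e-34 / 4.9797e-20
= 1.3306e-14 m

1.3306e-14


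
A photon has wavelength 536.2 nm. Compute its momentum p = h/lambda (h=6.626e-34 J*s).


p = h / lambda
= 6.626e-34 / (536.2e-9)
= 6.626e-34 / 5.3620e-07
= 1.2357e-27 kg*m/s

1.2357e-27


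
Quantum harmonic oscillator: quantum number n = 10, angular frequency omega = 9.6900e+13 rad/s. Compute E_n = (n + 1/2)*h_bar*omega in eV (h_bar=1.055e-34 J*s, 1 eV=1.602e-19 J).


E = (n + 1/2) * h_bar * omega
= (10 + 0.5) * 1.055e-34 * 9.6900e+13
= 10.5 * 1.0223e-20
= 1.0734e-19 J
= 0.67 eV

0.67


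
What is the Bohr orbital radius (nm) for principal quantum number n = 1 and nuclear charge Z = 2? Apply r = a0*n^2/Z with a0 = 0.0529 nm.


r = a0 * n^2 / Z
= 0.0529 * 1^2 / 2
= 0.0529 * 1 / 2
= 0.0265 nm

0.0265


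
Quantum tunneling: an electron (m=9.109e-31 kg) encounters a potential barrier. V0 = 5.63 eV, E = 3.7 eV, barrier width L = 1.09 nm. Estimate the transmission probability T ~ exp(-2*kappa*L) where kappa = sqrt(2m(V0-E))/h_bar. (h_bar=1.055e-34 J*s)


V0 - E = 1.93 eV = 3.0919e-19 J
kappa = sqrt(2 * m * (V0-E)) / h_bar
= sqrt(2 * 9.109e-31 * 3.0919e-19) / 1.055e-34
= 7.1139e+09 /m
2*kappa*L = 2 * 7.1139e+09 * 1.09e-9
= 15.5083
T = exp(-15.5083) = 1.840049e-07

1.840049e-07


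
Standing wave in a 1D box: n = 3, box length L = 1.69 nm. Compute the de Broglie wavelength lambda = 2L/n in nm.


lambda = 2L / n
= 2 * 1.69 / 3
= 3.38 / 3
= 1.1267 nm

1.1267


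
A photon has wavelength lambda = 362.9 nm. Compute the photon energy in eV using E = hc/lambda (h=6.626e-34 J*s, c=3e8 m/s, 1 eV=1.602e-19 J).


E = hc / lambda
= (6.626e-34)(3e8) / (362.9e-9)
= 1.9878e-25 / 3.6290e-07
= 5.4775e-19 J
Converting to eV: 5.4775e-19 / 1.602e-19
= 3.4192 eV

3.4192


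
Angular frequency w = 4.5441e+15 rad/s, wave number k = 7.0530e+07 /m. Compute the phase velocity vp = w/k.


vp = w / k
= 4.5441e+15 / 7.0530e+07
= 6.4428e+07 m/s

6.4428e+07


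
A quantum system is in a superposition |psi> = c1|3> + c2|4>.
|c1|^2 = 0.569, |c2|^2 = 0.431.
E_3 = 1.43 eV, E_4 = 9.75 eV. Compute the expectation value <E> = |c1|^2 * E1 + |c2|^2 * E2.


<E> = |c1|^2 * E1 + |c2|^2 * E2
= 0.569 * 1.43 + 0.431 * 9.75
= 0.8137 + 4.2023
= 5.0159 eV

5.0159


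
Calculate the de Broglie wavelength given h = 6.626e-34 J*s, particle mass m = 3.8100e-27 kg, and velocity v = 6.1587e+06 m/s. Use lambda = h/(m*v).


lambda = h / (m * v)
= 6.626e-34 / (3.8100e-27 * 6.1587e+06)
= 6.626e-34 / 2.3465e-20
= 2.8238e-14 m

2.8238e-14


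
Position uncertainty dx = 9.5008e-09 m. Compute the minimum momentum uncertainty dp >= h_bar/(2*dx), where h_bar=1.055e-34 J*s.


dp = h_bar / (2 * dx)
= 1.055e-34 / (2 * 9.5008e-09)
= 1.055e-34 / 1.9002e-08
= 5.5522e-27 kg*m/s

5.5522e-27


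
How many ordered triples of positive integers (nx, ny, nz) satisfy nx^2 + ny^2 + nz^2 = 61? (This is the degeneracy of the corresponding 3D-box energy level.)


Enumerate all (nx, ny, nz) with nx^2 + ny^2 + nz^2 = 61:
(3,4,6)
(3,6,4)
(4,3,6)
(4,6,3)
(6,3,4)
(6,4,3)
Total degeneracy = 6

6


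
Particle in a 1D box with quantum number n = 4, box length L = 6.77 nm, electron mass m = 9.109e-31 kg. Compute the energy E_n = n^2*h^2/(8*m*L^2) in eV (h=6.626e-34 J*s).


E = n^2 * h^2 / (8 * m * L^2)
= 4^2 * (6.626e-34)^2 / (8 * 9.109e-31 * (6.77e-9)^2)
= 16 * 4.3904e-67 / (8 * 9.109e-31 * 4.5833e-17)
= 2.1032e-20 J
= 0.1313 eV

0.1313


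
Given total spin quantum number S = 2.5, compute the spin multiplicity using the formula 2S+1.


Spin multiplicity = 2S + 1
= 2 * 2.5 + 1
= 5.0 + 1
= 6

6


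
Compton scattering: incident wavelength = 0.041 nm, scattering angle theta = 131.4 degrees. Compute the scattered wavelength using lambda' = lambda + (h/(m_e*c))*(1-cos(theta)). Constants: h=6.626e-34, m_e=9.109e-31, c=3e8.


Compton wavelength: h/(m_e*c) = 2.4247e-12 m
d_lambda = 2.4247e-12 * (1 - cos(131.4 deg))
= 2.4247e-12 * 1.661312
= 4.0282e-12 m = 0.004028 nm
lambda' = 0.041 + 0.004028
= 0.045028 nm

0.045028


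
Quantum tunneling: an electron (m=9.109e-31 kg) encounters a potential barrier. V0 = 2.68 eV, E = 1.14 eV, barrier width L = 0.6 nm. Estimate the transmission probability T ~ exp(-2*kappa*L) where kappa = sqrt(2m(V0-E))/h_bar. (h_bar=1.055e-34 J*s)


V0 - E = 1.54 eV = 2.4671e-19 J
kappa = sqrt(2 * m * (V0-E)) / h_bar
= sqrt(2 * 9.109e-31 * 2.4671e-19) / 1.055e-34
= 6.3546e+09 /m
2*kappa*L = 2 * 6.3546e+09 * 0.6e-9
= 7.6255
T = exp(-7.6255) = 4.878305e-04

4.878305e-04


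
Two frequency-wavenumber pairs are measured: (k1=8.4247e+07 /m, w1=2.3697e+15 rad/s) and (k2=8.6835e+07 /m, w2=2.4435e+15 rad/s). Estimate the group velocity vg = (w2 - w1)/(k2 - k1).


vg = (w2 - w1) / (k2 - k1)
= (2.4435e+15 - 2.3697e+15) / (8.6835e+07 - 8.4247e+07)
= 7.3800e+13 / 2.5880e+06
= 2.8516e+07 m/s

2.8516e+07


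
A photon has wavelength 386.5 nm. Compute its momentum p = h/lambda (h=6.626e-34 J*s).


p = h / lambda
= 6.626e-34 / (386.5e-9)
= 6.626e-34 / 3.8650e-07
= 1.7144e-27 kg*m/s

1.7144e-27


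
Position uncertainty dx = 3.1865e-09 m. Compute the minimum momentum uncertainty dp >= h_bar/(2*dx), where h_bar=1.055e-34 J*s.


dp = h_bar / (2 * dx)
= 1.055e-34 / (2 * 3.1865e-09)
= 1.055e-34 / 6.3730e-09
= 1.6554e-26 kg*m/s

1.6554e-26


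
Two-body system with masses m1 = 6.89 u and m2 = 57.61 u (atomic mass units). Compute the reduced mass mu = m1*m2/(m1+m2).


mu = m1 * m2 / (m1 + m2)
= 6.89 * 57.61 / (6.89 + 57.61)
= 396.9329 / 64.5
= 6.154 u

6.154


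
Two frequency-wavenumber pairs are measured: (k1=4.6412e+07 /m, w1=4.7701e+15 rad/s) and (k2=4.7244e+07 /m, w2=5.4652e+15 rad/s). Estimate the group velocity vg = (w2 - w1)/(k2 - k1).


vg = (w2 - w1) / (k2 - k1)
= (5.4652e+15 - 4.7701e+15) / (4.7244e+07 - 4.6412e+07)
= 6.9510e+14 / 8.3200e+05
= 8.3546e+08 m/s

8.3546e+08


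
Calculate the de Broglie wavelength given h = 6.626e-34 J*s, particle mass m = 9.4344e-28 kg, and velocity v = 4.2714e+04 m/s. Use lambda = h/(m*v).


lambda = h / (m * v)
= 6.626e-34 / (9.4344e-28 * 4.2714e+04)
= 6.626e-34 / 4.0298e-23
= 1.6442e-11 m

1.6442e-11


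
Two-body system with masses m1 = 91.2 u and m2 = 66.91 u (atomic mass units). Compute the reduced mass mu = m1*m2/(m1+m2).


mu = m1 * m2 / (m1 + m2)
= 91.2 * 66.91 / (91.2 + 66.91)
= 6102.192 / 158.11
= 38.5946 u

38.5946


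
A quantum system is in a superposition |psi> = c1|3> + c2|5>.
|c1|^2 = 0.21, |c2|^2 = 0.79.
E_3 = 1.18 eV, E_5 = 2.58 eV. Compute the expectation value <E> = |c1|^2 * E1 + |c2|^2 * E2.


<E> = |c1|^2 * E1 + |c2|^2 * E2
= 0.21 * 1.18 + 0.79 * 2.58
= 0.2478 + 2.0382
= 2.286 eV

2.286


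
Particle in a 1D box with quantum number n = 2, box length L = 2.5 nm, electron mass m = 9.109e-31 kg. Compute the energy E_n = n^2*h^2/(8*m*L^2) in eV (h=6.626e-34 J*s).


E = n^2 * h^2 / (8 * m * L^2)
= 2^2 * (6.626e-34)^2 / (8 * 9.109e-31 * (2.5e-9)^2)
= 4 * 4.3904e-67 / (8 * 9.109e-31 * 6.2500e-18)
= 3.8559e-20 J
= 0.2407 eV

0.2407


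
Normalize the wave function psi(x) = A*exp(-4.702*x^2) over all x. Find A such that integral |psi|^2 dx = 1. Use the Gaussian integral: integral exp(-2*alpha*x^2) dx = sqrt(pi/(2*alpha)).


integral |psi|^2 dx = A^2 * sqrt(pi/(2*alpha)) = 1
A^2 = sqrt(2*alpha/pi)
= sqrt(2 * 4.702 / pi)
= 1.730141
A = sqrt(1.730141)
= 1.3153

1.3153


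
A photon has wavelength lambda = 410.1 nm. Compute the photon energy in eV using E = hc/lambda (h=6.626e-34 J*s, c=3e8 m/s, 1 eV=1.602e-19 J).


E = hc / lambda
= (6.626e-34)(3e8) / (410.1e-9)
= 1.9878e-25 / 4.1010e-07
= 4.8471e-19 J
Converting to eV: 4.8471e-19 / 1.602e-19
= 3.0257 eV

3.0257


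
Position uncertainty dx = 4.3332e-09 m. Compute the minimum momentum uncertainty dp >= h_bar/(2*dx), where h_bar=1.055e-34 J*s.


dp = h_bar / (2 * dx)
= 1.055e-34 / (2 * 4.3332e-09)
= 1.055e-34 / 8.6664e-09
= 1.2173e-26 kg*m/s

1.2173e-26


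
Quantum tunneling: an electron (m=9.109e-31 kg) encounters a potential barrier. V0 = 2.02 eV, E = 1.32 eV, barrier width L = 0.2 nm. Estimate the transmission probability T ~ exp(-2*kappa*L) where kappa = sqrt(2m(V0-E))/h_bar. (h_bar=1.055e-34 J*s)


V0 - E = 0.7 eV = 1.1214e-19 J
kappa = sqrt(2 * m * (V0-E)) / h_bar
= sqrt(2 * 9.109e-31 * 1.1214e-19) / 1.055e-34
= 4.2843e+09 /m
2*kappa*L = 2 * 4.2843e+09 * 0.2e-9
= 1.7137
T = exp(-1.7137) = 1.801954e-01

1.801954e-01


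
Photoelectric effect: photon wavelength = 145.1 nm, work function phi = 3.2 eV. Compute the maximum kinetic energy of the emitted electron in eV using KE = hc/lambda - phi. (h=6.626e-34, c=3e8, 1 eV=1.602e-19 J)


E_photon = hc / lambda
= (6.626e-34)(3e8) / (145.1e-9)
= 1.3700e-18 J
= 8.5515 eV
KE = E_photon - phi
= 8.5515 - 3.2
= 5.3515 eV

5.3515


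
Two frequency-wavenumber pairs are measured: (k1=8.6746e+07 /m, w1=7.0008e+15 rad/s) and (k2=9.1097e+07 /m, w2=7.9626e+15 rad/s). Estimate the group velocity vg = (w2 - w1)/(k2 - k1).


vg = (w2 - w1) / (k2 - k1)
= (7.9626e+15 - 7.0008e+15) / (9.1097e+07 - 8.6746e+07)
= 9.6180e+14 / 4.3510e+06
= 2.2105e+08 m/s

2.2105e+08


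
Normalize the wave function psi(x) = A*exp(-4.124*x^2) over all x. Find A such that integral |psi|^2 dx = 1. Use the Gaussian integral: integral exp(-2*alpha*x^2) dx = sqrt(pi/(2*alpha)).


integral |psi|^2 dx = A^2 * sqrt(pi/(2*alpha)) = 1
A^2 = sqrt(2*alpha/pi)
= sqrt(2 * 4.124 / pi)
= 1.620315
A = sqrt(1.620315)
= 1.2729

1.2729


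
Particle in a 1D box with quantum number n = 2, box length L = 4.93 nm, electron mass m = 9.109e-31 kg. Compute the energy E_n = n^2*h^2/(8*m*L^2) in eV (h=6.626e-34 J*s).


E = n^2 * h^2 / (8 * m * L^2)
= 2^2 * (6.626e-34)^2 / (8 * 9.109e-31 * (4.93e-9)^2)
= 4 * 4.3904e-67 / (8 * 9.109e-31 * 2.4305e-17)
= 9.9154e-21 J
= 0.0619 eV

0.0619


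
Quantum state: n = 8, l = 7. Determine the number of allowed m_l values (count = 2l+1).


m_l ranges from -l to +l in integer steps
So m_l goes from -7 to +7
Count = 2l + 1 = 2*7 + 1
= 15

15


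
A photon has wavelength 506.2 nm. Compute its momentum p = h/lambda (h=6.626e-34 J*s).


p = h / lambda
= 6.626e-34 / (506.2e-9)
= 6.626e-34 / 5.0620e-07
= 1.3090e-27 kg*m/s

1.3090e-27


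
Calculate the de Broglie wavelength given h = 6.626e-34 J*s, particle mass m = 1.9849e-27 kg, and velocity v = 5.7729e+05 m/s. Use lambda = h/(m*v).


lambda = h / (m * v)
= 6.626e-34 / (1.9849e-27 * 5.7729e+05)
= 6.626e-34 / 1.1459e-21
= 5.7825e-13 m

5.7825e-13


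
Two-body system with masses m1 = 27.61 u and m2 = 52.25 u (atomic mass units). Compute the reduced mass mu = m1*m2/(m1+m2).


mu = m1 * m2 / (m1 + m2)
= 27.61 * 52.25 / (27.61 + 52.25)
= 1442.6225 / 79.86
= 18.0644 u

18.0644


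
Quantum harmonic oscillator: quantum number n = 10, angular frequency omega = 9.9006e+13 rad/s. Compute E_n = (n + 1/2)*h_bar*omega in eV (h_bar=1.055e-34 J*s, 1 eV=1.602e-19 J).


E = (n + 1/2) * h_bar * omega
= (10 + 0.5) * 1.055e-34 * 9.9006e+13
= 10.5 * 1.0445e-20
= 1.0967e-19 J
= 0.6846 eV

0.6846


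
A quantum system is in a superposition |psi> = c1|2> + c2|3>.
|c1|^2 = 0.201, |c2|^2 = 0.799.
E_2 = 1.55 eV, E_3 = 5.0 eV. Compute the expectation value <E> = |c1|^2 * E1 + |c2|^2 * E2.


<E> = |c1|^2 * E1 + |c2|^2 * E2
= 0.201 * 1.55 + 0.799 * 5.0
= 0.3116 + 3.995
= 4.3066 eV

4.3066
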